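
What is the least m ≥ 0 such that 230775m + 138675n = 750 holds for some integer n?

262

gcd(230775, 138675) = 75 (Euclid: 230775 = 1·138675 + 92100; 138675 = 1·92100 + 46575; 92100 = 1·46575 + 45525; 46575 = 1·45525 + 1050; 45525 = 43·1050 + 375; 1050 = 2·375 + 300; 375 = 1·300 + 75; 300 = 4·75 + 0), and 75 | 750.
Extended Euclid: 230775·(396) + 138675·(-659) = 75. Scale by 10: m₀ = 3960.
General solution m = m₀ + 1849t; reducing mod 1849 gives m = 262 (and n = -436).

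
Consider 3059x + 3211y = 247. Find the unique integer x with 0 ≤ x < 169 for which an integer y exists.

104

gcd(3059, 3211) = 19 (Euclid: 3211 = 1·3059 + 152; 3059 = 20·152 + 19; 152 = 8·19 + 0), and 19 | 247.
Extended Euclid: 3059·(21) + 3211·(-20) = 19. Scale by 13: x₀ = 273.
General solution x = x₀ + 169t; reducing mod 169 gives x = 104 (and y = -99).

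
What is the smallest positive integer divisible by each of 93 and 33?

gcd first: 93 = 2·33 + 27; 33 = 1·27 + 6; 27 = 4·6 + 3; 6 = 2·3 + 0 → gcd = 3
lcm = 93·33/gcd = 3069/3 = 1023

1023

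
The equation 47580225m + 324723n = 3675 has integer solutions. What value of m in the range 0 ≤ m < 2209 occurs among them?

626

Reduce mod 324723: 47580225m ≡ 3675 (mod 324723). With g = gcd(47580225, 324723) = 147 dividing 3675, divide through: 323675m ≡ 25 (mod 2209).
Since gcd(323675, 2209) = 1, m ≡ 25·(323675)⁻¹ ≡ 626 (mod 2209). Smallest non-negative: 626.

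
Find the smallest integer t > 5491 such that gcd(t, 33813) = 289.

gcd(t, 33813) = 289 forces 289 | t; write t = 289s. Then gcd(289s, 289·117) = 289·gcd(s, 117), so need gcd(s, 117) = 1.
289s > 5491 gives s ≥ 20. The least s ≥ 20 coprime to 117 is 20, so t = 289·20 = 5780.

5780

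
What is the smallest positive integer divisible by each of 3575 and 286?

gcd first: 3575 = 12·286 + 143; 286 = 2·143 + 0 → gcd = 143
lcm = 3575·286/gcd = 1022450/143 = 7150

7150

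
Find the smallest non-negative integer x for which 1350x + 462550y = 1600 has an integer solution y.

Euclid: 462550 = 342·1350 + 850; 1350 = 1·850 + 500; 850 = 1·500 + 350; 500 = 1·350 + 150; 350 = 2·150 + 50; 150 = 3·50 + 0 → gcd = 50; 1600 = 50·32.
Back-substitution yields 1350·(-2741) + 462550·(8) = 50, so one solution is x = -2741·32 = -87712, y = 8·32 = 256.
Solutions in x differ by 462550/50 = 9251; the one in [0, 9251) is -87712 mod 9251 = 4798.

4798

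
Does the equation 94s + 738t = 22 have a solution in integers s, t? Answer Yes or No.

Yes

gcd(94, 738): 738 = 7·94 + 80; 94 = 1·80 + 14; 80 = 5·14 + 10; 14 = 1·10 + 4; 10 = 2·4 + 2; 4 = 2·2 + 0 → 2
2 divides 22, so a solution exists.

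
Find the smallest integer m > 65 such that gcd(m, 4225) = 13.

78

Multiples of 13 above 65: 13·6, 13·7, … . Need the cofactor coprime to 4225/13 = 325.
Checking s = 6, 7, … the first with gcd(s, 325) = 1 is s = 6, giving 78.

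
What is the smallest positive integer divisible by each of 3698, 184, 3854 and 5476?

897511241608

lcm(3698, 184) = 3698·184/gcd = 680432/2 = 340216
lcm(340216, 3854) = 340216·3854/gcd = 1311192464/2 = 655596232
lcm(655596232, 5476) = 655596232·5476/gcd = 3590044966432/4 = 897511241608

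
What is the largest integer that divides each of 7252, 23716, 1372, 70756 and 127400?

gcd(7252, 23716): 23716 = 3·7252 + 1960; 7252 = 3·1960 + 1372; 1960 = 1·1372 + 588; 1372 = 2·588 + 196; 588 = 3·196 + 0 → 196
gcd(196, 1372): 1372 = 7·196 + 0 → 196
gcd(196, 70756): 70756 = 361·196 + 0 → 196
gcd(196, 127400): 127400 = 650·196 + 0 → 196

196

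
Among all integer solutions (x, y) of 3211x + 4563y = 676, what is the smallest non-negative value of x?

13

Euclid: 4563 = 1·3211 + 1352; 3211 = 2·1352 + 507; 1352 = 2·507 + 338; 507 = 1·338 + 169; 338 = 2·169 + 0 → gcd = 169; 676 = 169·4.
Back-substitution yields 3211·(10) + 4563·(-7) = 169, so one solution is x = 10·4 = 40, y = -7·4 = -28.
Solutions in x differ by 4563/169 = 27; the one in [0, 27) is 40 mod 27 = 13.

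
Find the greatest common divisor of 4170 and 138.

6

Euclid: 4170 = 30·138 + 30; 138 = 4·30 + 18; 30 = 1·18 + 12; 18 = 1·12 + 6; 12 = 2·6 + 0. Last nonzero remainder: 6.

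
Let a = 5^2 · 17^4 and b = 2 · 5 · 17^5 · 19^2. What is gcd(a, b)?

417605

min exponent per shared prime: 5 · 17^4 = 417605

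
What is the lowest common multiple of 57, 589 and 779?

72447

57 = 3 · 19; 589 = 19 · 31; 779 = 19 · 41
lcm takes max exponent of each prime: 3 · 19 · 31 · 41 = 72447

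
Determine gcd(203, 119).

7

203 = 7 · 29
119 = 7 · 17
Common: 7 = 7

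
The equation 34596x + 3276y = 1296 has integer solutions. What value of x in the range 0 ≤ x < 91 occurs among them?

81

Euclid: 34596 = 10·3276 + 1836; 3276 = 1·1836 + 1440; 1836 = 1·1440 + 396; 1440 = 3·396 + 252; 396 = 1·252 + 144; 252 = 1·144 + 108; 144 = 1·108 + 36; 108 = 3·36 + 0 → gcd = 36; 1296 = 36·36.
Back-substitution yields 34596·(25) + 3276·(-264) = 36, so one solution is x = 25·36 = 900, y = -264·36 = -9504.
Solutions in x differ by 3276/36 = 91; the one in [0, 91) is 900 mod 91 = 81.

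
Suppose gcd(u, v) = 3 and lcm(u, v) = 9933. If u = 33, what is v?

903

Using uv = gcd(u,v)·lcm(u,v) = 3·9933 = 29799, we get v = 29799/33 = 903.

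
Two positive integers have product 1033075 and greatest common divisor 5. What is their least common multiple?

Since gcd(a,b)·lcm(a,b) = ab, lcm = 1033075/5 = 206615.

206615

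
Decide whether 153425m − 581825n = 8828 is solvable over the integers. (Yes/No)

By Bézout, 153425m − 581825n = 8828 has integer solutions iff gcd(153425, 581825) | 8828.
Euclid: 581825 = 3·153425 + 121550; 153425 = 1·121550 + 31875; 121550 = 3·31875 + 25925; 31875 = 1·25925 + 5950; 25925 = 4·5950 + 2125; 5950 = 2·2125 + 1700; 2125 = 1·1700 + 425; 1700 = 4·425 + 0. gcd = 425; 8828 mod 425 = 328. No.

No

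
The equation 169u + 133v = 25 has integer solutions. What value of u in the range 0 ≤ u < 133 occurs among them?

130

gcd(169, 133) = 1 (Euclid: 169 = 1·133 + 36; 133 = 3·36 + 25; 36 = 1·25 + 11; 25 = 2·11 + 3; 11 = 3·3 + 2; 3 = 1·2 + 1; 2 = 2·1 + 0), and 1 | 25.
Extended Euclid: 169·(-48) + 133·(61) = 1. Scale by 25: u₀ = -1200.
General solution u = u₀ + 133t; reducing mod 133 gives u = 130 (and v = -165).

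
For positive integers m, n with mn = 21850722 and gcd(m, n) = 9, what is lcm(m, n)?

2427858

Since gcd(m,n)·lcm(m,n) = mn, lcm = 21850722/9 = 2427858.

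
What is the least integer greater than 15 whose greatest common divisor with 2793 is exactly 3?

18

2793 = 3·931. Any k with gcd(k, 2793) = 3 is a multiple of 3, say 3s, with s coprime to 931.
Need s > 15/3, so s ≥ 6. First s ≥ 6 with gcd(s, 931) = 1 is s = 6. Thus k = 3·6 = 18.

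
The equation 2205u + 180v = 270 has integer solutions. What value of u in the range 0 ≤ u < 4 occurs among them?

gcd(2205, 180) = 45 (Euclid: 2205 = 12·180 + 45; 180 = 4·45 + 0), and 45 | 270.
Extended Euclid: 2205·(1) + 180·(-12) = 45. Scale by 6: u₀ = 6.
General solution u = u₀ + 4t; reducing mod 4 gives u = 2 (and v = -23).

2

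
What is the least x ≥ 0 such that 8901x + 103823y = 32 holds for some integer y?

gcd(8901, 103823) = 1 (Euclid: 103823 = 11·8901 + 5912; 8901 = 1·5912 + 2989; 5912 = 1·2989 + 2923; 2989 = 1·2923 + 66; 2923 = 44·66 + 19; 66 = 3·19 + 9; 19 = 2·9 + 1; 9 = 9·1 + 0), and 1 | 32.
Extended Euclid: 8901·(-11011) + 103823·(944) = 1. Scale by 32: x₀ = -352352.
General solution x = x₀ + 103823t; reducing mod 103823 gives x = 62940 (and y = -5396).

62940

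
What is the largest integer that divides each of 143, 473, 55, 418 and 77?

143 = 11 · 13; 473 = 11 · 43; 55 = 5 · 11; 418 = 2 · 11 · 19; 77 = 7 · 11
gcd takes min exponent of each prime: 11 = 11

11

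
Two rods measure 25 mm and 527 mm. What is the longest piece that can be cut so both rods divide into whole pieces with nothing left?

Euclid: 527 = 21·25 + 2; 25 = 12·2 + 1; 2 = 2·1 + 0. Last nonzero remainder: 1.

1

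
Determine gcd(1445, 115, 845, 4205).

5

gcd(1445, 115): 1445 = 12·115 + 65; 115 = 1·65 + 50; 65 = 1·50 + 15; 50 = 3·15 + 5; 15 = 3·5 + 0 → 5
gcd(5, 845): 845 = 169·5 + 0 → 5
gcd(5, 4205): 4205 = 841·5 + 0 → 5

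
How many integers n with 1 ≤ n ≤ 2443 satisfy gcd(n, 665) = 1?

1587

665 = 5·7·19. Inclusion–exclusion on these primes:
2443 − ⌊2443/5⌋ − ⌊2443/7⌋ − ⌊2443/19⌋ + ⌊2443/35⌋ + ⌊2443/95⌋ + ⌊2443/133⌋ − ⌊2443/665⌋ = 1587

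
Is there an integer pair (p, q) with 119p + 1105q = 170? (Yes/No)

Yes

By Bézout, 119p + 1105q = 170 has integer solutions iff gcd(119, 1105) | 170.
Euclid: 1105 = 9·119 + 34; 119 = 3·34 + 17; 34 = 2·17 + 0. gcd = 17; 170 mod 17 = 0. Yes.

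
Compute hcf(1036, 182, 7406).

1036 = 2² · 7 · 37; 182 = 2 · 7 · 13; 7406 = 2 · 7 · 23²
gcd takes min exponent of each prime: 2 · 7 = 14

14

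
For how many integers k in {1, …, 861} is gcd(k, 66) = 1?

261

66 = 2·3·11. Inclusion–exclusion on these primes:
861 − ⌊861/2⌋ − ⌊861/3⌋ − ⌊861/11⌋ + ⌊861/6⌋ + ⌊861/22⌋ + ⌊861/33⌋ − ⌊861/66⌋ = 261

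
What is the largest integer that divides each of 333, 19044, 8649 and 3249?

gcd(333, 19044): 19044 = 57·333 + 63; 333 = 5·63 + 18; 63 = 3·18 + 9; 18 = 2·9 + 0 → 9
gcd(9, 8649): 8649 = 961·9 + 0 → 9
gcd(9, 3249): 3249 = 361·9 + 0 → 9

9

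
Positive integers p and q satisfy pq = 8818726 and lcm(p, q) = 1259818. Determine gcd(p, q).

gcd·lcm = product, so gcd = 8818726/1259818 = 7.

7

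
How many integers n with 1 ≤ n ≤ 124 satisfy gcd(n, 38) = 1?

38 = 2·19. Inclusion–exclusion on these primes:
124 − ⌊124/2⌋ − ⌊124/19⌋ + ⌊124/38⌋ = 59

59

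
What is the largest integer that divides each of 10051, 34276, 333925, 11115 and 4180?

19

gcd(10051, 34276): 34276 = 3·10051 + 4123; 10051 = 2·4123 + 1805; 4123 = 2·1805 + 513; 1805 = 3·513 + 266; 513 = 1·266 + 247; 266 = 1·247 + 19; 247 = 13·19 + 0 → 19
gcd(19, 333925): 333925 = 17575·19 + 0 → 19
gcd(19, 11115): 11115 = 585·19 + 0 → 19
gcd(19, 4180): 4180 = 220·19 + 0 → 19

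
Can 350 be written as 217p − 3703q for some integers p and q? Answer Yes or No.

Yes

By Bézout, 217p − 3703q = 350 has integer solutions iff gcd(217, 3703) | 350.
Euclid: 3703 = 17·217 + 14; 217 = 15·14 + 7; 14 = 2·7 + 0. gcd = 7; 350 mod 7 = 0. Yes.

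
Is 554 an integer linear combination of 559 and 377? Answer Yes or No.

gcd(559, 377): 559 = 1·377 + 182; 377 = 2·182 + 13; 182 = 14·13 + 0 → 13
13 does not divide 554, so a solution does not exist.

No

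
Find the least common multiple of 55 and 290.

3190

55 = 5 · 11; 290 = 2 · 5 · 29
max exponents: 2 · 5 · 11 · 29 = 3190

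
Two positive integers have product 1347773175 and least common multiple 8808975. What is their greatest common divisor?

From gcd × lcm = ab: gcd = 1347773175 / 8808975 = 153.

153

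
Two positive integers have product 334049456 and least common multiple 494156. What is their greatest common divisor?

gcd·lcm = product, so gcd = 334049456/494156 = 676.

676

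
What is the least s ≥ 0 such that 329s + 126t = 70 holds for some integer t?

14

gcd(329, 126) = 7 (Euclid: 329 = 2·126 + 77; 126 = 1·77 + 49; 77 = 1·49 + 28; 49 = 1·28 + 21; 28 = 1·21 + 7; 21 = 3·7 + 0), and 7 | 70.
Extended Euclid: 329·(5) + 126·(-13) = 7. Scale by 10: s₀ = 50.
General solution s = s₀ + 18k; reducing mod 18 gives s = 14 (and t = -36).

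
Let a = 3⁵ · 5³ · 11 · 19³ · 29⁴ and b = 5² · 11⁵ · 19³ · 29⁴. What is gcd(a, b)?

min exponent per shared prime: 5² · 11 · 19³ · 29⁴ = 1334091104225

1334091104225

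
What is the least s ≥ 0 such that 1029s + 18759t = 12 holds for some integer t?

Euclid: 18759 = 18·1029 + 237; 1029 = 4·237 + 81; 237 = 2·81 + 75; 81 = 1·75 + 6; 75 = 12·6 + 3; 6 = 2·3 + 0 → gcd = 3; 12 = 3·4.
Back-substitution yields 1029·(-3008) + 18759·(165) = 3, so one solution is s = -3008·4 = -12032, t = 165·4 = 660.
Solutions in s differ by 18759/3 = 6253; the one in [0, 6253) is -12032 mod 6253 = 474.

474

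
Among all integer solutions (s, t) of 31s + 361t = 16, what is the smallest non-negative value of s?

280

gcd(31, 361) = 1 (Euclid: 361 = 11·31 + 20; 31 = 1·20 + 11; 20 = 1·11 + 9; 11 = 1·9 + 2; 9 = 4·2 + 1; 2 = 2·1 + 0), and 1 | 16.
Extended Euclid: 31·(-163) + 361·(14) = 1. Scale by 16: s₀ = -2608.
General solution s = s₀ + 361k; reducing mod 361 gives s = 280 (and t = -24).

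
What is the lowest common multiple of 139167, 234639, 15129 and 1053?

139167 = 3² · 7 · 47²; 234639 = 3² · 29² · 31; 15129 = 3² · 41²; 1053 = 3⁴ · 13
lcm takes max exponent of each prime: 3⁴ · 7 · 13 · 29² · 31 · 41² · 47² = 713587986846189

713587986846189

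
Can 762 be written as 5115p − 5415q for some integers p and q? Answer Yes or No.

gcd(5115, 5415): 5415 = 1·5115 + 300; 5115 = 17·300 + 15; 300 = 20·15 + 0 → 15
15 does not divide 762, so a solution does not exist.

No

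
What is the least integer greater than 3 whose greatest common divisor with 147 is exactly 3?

gcd(x, 147) = 3 forces 3 | x; write x = 3s. Then gcd(3s, 3·49) = 3·gcd(s, 49), so need gcd(s, 49) = 1.
3s > 3 gives s ≥ 2. The least s ≥ 2 coprime to 49 is 2, so x = 3·2 = 6.

6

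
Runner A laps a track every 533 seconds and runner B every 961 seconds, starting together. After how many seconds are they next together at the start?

512213

533 = 13 · 41; 961 = 31²
max exponents: 13 · 31² · 41 = 512213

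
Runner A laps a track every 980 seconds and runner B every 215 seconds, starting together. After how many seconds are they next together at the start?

42140

gcd first: 980 = 4·215 + 120; 215 = 1·120 + 95; 120 = 1·95 + 25; 95 = 3·25 + 20; 25 = 1·20 + 5; 20 = 4·5 + 0 → gcd = 5
lcm = 980·215/gcd = 210700/5 = 42140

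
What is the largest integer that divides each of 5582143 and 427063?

5582143 = 7 · 19² · 47²
427063 = 7 · 13² · 19²
Common: 7 · 19² = 2527

2527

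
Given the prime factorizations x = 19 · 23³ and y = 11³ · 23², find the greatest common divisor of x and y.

529

min exponent per shared prime: 23² = 529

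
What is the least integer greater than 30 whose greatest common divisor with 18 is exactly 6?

18 = 6·3. Any a with gcd(a, 18) = 6 is a multiple of 6, say 6s, with s coprime to 3.
Need s > 30/6, so s ≥ 6. First s ≥ 6 with gcd(s, 3) = 1 is s = 7. Thus a = 6·7 = 42.

42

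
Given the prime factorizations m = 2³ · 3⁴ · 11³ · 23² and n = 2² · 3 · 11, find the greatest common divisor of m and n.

132

min exponent per shared prime: 2² · 3 · 11 = 132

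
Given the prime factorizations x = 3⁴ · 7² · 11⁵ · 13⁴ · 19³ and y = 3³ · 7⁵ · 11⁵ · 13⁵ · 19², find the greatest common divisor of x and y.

2196867586346433

min exponent per shared prime: 3³ · 7² · 11⁵ · 13⁴ · 19² = 2196867586346433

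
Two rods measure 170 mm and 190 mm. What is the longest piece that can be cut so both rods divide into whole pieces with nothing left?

10

170 = 2 · 5 · 17
190 = 2 · 5 · 19
Common: 2 · 5 = 10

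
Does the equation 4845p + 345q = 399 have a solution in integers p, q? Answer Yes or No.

By Bézout, 4845p + 345q = 399 has integer solutions iff gcd(4845, 345) | 399.
Euclid: 4845 = 14·345 + 15; 345 = 23·15 + 0. gcd = 15; 399 mod 15 = 9. No.

No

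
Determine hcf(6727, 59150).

Euclid: 59150 = 8·6727 + 5334; 6727 = 1·5334 + 1393; 5334 = 3·1393 + 1155; 1393 = 1·1155 + 238; 1155 = 4·238 + 203; 238 = 1·203 + 35; 203 = 5·35 + 28; 35 = 1·28 + 7; 28 = 4·7 + 0. Last nonzero remainder: 7.

7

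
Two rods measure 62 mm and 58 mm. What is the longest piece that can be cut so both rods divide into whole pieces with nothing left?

62 = 2 · 31
58 = 2 · 29
Common: 2 = 2

2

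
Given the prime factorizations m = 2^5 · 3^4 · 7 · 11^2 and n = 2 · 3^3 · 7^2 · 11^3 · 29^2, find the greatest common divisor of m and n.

min exponent per shared prime: 2 · 3^3 · 7 · 11^2 = 45738

45738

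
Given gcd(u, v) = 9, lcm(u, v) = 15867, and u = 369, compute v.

u·v = gcd·lcm = 9·15867 = 142803, so v = 142803/369 = 387.

387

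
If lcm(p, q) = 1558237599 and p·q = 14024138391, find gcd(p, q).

9

gcd·lcm = product, so gcd = 14024138391/1558237599 = 9.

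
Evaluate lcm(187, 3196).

187 = 11 · 17; 3196 = 2² · 17 · 47
max exponents: 2² · 11 · 17 · 47 = 35156

35156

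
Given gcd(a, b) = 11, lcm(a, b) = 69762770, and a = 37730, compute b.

20339

a·b = gcd·lcm = 11·69762770 = 767390470, so b = 767390470/37730 = 20339.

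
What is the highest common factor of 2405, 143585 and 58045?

65

gcd(2405, 143585): 143585 = 59·2405 + 1690; 2405 = 1·1690 + 715; 1690 = 2·715 + 260; 715 = 2·260 + 195; 260 = 1·195 + 65; 195 = 3·65 + 0 → 65
gcd(65, 58045): 58045 = 893·65 + 0 → 65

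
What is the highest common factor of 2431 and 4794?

17

Euclid: 4794 = 1·2431 + 2363; 2431 = 1·2363 + 68; 2363 = 34·68 + 51; 68 = 1·51 + 17; 51 = 3·17 + 0. Last nonzero remainder: 17.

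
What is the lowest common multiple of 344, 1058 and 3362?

305901656

344 = 2³ · 43; 1058 = 2 · 23²; 3362 = 2 · 41²
lcm takes max exponent of each prime: 2³ · 23² · 41² · 43 = 305901656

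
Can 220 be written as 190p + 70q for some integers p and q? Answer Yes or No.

Yes

gcd(190, 70): 190 = 2·70 + 50; 70 = 1·50 + 20; 50 = 2·20 + 10; 20 = 2·10 + 0 → 10
10 divides 220, so a solution exists.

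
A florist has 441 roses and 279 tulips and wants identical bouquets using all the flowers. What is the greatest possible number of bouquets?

441 = 3² · 7²
279 = 3² · 31
Common: 3² = 9

9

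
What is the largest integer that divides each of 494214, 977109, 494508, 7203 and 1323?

147

494214 = 2 · 3 · 7² · 41²; 977109 = 3 · 7² · 17² · 23; 494508 = 2² · 3 · 7² · 29²; 7203 = 3 · 7⁴; 1323 = 3³ · 7²
gcd takes min exponent of each prime: 3 · 7² = 147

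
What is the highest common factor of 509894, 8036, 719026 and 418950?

gcd(509894, 8036): 509894 = 63·8036 + 3626; 8036 = 2·3626 + 784; 3626 = 4·784 + 490; 784 = 1·490 + 294; 490 = 1·294 + 196; 294 = 1·196 + 98; 196 = 2·98 + 0 → 98
gcd(98, 719026): 719026 = 7337·98 + 0 → 98
gcd(98, 418950): 418950 = 4275·98 + 0 → 98

98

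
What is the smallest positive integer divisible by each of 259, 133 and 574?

259 = 7 · 37; 133 = 7 · 19; 574 = 2 · 7 · 41
lcm takes max exponent of each prime: 2 · 7 · 19 · 37 · 41 = 403522

403522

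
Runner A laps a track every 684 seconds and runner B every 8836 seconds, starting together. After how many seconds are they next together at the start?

1510956

gcd first: 8836 = 12·684 + 628; 684 = 1·628 + 56; 628 = 11·56 + 12; 56 = 4·12 + 8; 12 = 1·8 + 4; 8 = 2·4 + 0 → gcd = 4
lcm = 684·8836/gcd = 6043824/4 = 1510956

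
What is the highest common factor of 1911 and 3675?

147

1911 = 3 · 7² · 13
3675 = 3 · 5² · 7²
Common: 3 · 7² = 147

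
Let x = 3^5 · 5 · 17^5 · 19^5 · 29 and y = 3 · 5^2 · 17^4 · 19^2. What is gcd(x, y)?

452266215

min exponent per shared prime: 3 · 5 · 17^4 · 19^2 = 452266215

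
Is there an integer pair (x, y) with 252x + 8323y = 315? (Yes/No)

By Bézout, 252x + 8323y = 315 has integer solutions iff gcd(252, 8323) | 315.
Euclid: 8323 = 33·252 + 7; 252 = 36·7 + 0. gcd = 7; 315 mod 7 = 0. Yes.

Yes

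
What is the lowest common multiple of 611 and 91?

611 = 13 · 47; 91 = 7 · 13
max exponents: 7 · 13 · 47 = 4277

4277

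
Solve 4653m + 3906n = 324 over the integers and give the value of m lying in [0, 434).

gcd(4653, 3906) = 9 (Euclid: 4653 = 1·3906 + 747; 3906 = 5·747 + 171; 747 = 4·171 + 63; 171 = 2·63 + 45; 63 = 1·45 + 18; 45 = 2·18 + 9; 18 = 2·9 + 0), and 9 | 324.
Extended Euclid: 4653·(-183) + 3906·(218) = 9. Scale by 36: m₀ = -6588.
General solution m = m₀ + 434t; reducing mod 434 gives m = 356 (and n = -424).

356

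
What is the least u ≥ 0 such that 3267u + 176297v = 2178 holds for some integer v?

Euclid: 176297 = 53·3267 + 3146; 3267 = 1·3146 + 121; 3146 = 26·121 + 0 → gcd = 121; 2178 = 121·18.
Back-substitution yields 3267·(54) + 176297·(-1) = 121, so one solution is u = 54·18 = 972, v = -1·18 = -18.
Solutions in u differ by 176297/121 = 1457; the one in [0, 1457) is 972 mod 1457 = 972.

972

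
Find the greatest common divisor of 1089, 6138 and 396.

gcd(1089, 6138): 6138 = 5·1089 + 693; 1089 = 1·693 + 396; 693 = 1·396 + 297; 396 = 1·297 + 99; 297 = 3·99 + 0 → 99
gcd(99, 396): 396 = 4·99 + 0 → 99

99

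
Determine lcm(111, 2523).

gcd first: 2523 = 22·111 + 81; 111 = 1·81 + 30; 81 = 2·30 + 21; 30 = 1·21 + 9; 21 = 2·9 + 3; 9 = 3·3 + 0 → gcd = 3
lcm = 111·2523/gcd = 280053/3 = 93351

93351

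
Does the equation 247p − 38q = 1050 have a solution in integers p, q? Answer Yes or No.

gcd(247, 38): 247 = 6·38 + 19; 38 = 2·19 + 0 → 19
19 does not divide 1050, so a solution does not exist.

No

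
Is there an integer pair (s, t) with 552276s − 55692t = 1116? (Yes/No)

Yes

By Bézout, 552276s − 55692t = 1116 has integer solutions iff gcd(552276, 55692) | 1116.
Euclid: 552276 = 9·55692 + 51048; 55692 = 1·51048 + 4644; 51048 = 10·4644 + 4608; 4644 = 1·4608 + 36; 4608 = 128·36 + 0. gcd = 36; 1116 mod 36 = 0. Yes.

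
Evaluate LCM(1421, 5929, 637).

2235233

1421 = 7² · 29; 5929 = 7² · 11²; 637 = 7² · 13
lcm takes max exponent of each prime: 7² · 11² · 13 · 29 = 2235233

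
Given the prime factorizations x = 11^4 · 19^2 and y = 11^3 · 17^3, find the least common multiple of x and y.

25967175113

max exponent per prime: 11^4 · 17^3 · 19^2 = 25967175113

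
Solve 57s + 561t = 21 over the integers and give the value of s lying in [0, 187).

Reduce mod 561: 57s ≡ 21 (mod 561). With g = gcd(57, 561) = 3 dividing 21, divide through: 19s ≡ 7 (mod 187).
Since gcd(19, 187) = 1, s ≡ 7·(19)⁻¹ ≡ 148 (mod 187). Smallest non-negative: 148.

148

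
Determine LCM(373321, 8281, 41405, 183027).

99055127535

373321 = 13² · 47²; 8281 = 7² · 13²; 41405 = 5 · 7² · 13²; 183027 = 3 · 13² · 19²
lcm takes max exponent of each prime: 3 · 5 · 7² · 13² · 19² · 47² = 99055127535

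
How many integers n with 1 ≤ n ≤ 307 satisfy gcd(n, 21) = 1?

176

Prime factors of 21: 3, 7. Count integers ≤ 307 divisible by none of them.
By inclusion–exclusion: 307 − ⌊307/3⌋ − ⌊307/7⌋ + ⌊307/21⌋ = 176.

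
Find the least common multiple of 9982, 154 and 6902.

9982 = 2 · 7 · 23 · 31; 154 = 2 · 7 · 11; 6902 = 2 · 7 · 17 · 29
lcm takes max exponent of each prime: 2 · 7 · 11 · 17 · 23 · 29 · 31 = 54132386

54132386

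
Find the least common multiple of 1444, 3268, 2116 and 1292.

558393356

1444 = 2² · 19²; 3268 = 2² · 19 · 43; 2116 = 2² · 23²; 1292 = 2² · 17 · 19
lcm takes max exponent of each prime: 2² · 17 · 19² · 23² · 43 = 558393356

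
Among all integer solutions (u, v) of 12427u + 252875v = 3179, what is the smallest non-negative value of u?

102

Euclid: 252875 = 20·12427 + 4335; 12427 = 2·4335 + 3757; 4335 = 1·3757 + 578; 3757 = 6·578 + 289; 578 = 2·289 + 0 → gcd = 289; 3179 = 289·11.
Back-substitution yields 12427·(407) + 252875·(-20) = 289, so one solution is u = 407·11 = 4477, v = -20·11 = -220.
Solutions in u differ by 252875/289 = 875; the one in [0, 875) is 4477 mod 875 = 102.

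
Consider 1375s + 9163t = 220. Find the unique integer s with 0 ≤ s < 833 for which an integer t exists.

400

gcd(1375, 9163) = 11 (Euclid: 9163 = 6·1375 + 913; 1375 = 1·913 + 462; 913 = 1·462 + 451; 462 = 1·451 + 11; 451 = 41·11 + 0), and 11 | 220.
Extended Euclid: 1375·(20) + 9163·(-3) = 11. Scale by 20: s₀ = 400.
General solution s = s₀ + 833k; reducing mod 833 gives s = 400 (and t = -60).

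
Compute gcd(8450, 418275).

Euclid: 418275 = 49·8450 + 4225; 8450 = 2·4225 + 0. Last nonzero remainder: 4225.

4225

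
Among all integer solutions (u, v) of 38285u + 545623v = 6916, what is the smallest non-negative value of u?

gcd(38285, 545623) = 247 (Euclid: 545623 = 14·38285 + 9633; 38285 = 3·9633 + 9386; 9633 = 1·9386 + 247; 9386 = 38·247 + 0), and 247 | 6916.
Extended Euclid: 38285·(-57) + 545623·(4) = 247. Scale by 28: u₀ = -1596.
General solution u = u₀ + 2209t; reducing mod 2209 gives u = 613 (and v = -43).

613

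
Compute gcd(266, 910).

14

Euclid: 910 = 3·266 + 112; 266 = 2·112 + 42; 112 = 2·42 + 28; 42 = 1·28 + 14; 28 = 2·14 + 0. Last nonzero remainder: 14.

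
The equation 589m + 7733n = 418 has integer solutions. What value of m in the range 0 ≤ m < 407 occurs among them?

132

gcd(589, 7733) = 19 (Euclid: 7733 = 13·589 + 76; 589 = 7·76 + 57; 76 = 1·57 + 19; 57 = 3·19 + 0), and 19 | 418.
Extended Euclid: 589·(-105) + 7733·(8) = 19. Scale by 22: m₀ = -2310.
General solution m = m₀ + 407t; reducing mod 407 gives m = 132 (and n = -10).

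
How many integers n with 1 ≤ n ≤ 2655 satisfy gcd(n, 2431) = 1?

2431 = 11·13·17. Inclusion–exclusion on these primes:
2655 − ⌊2655/11⌋ − ⌊2655/13⌋ − ⌊2655/17⌋ + ⌊2655/143⌋ + ⌊2655/187⌋ + ⌊2655/221⌋ − ⌊2655/2431⌋ = 2097

2097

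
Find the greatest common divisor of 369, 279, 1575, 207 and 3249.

9

369 = 3² · 41; 279 = 3² · 31; 1575 = 3² · 5² · 7; 207 = 3² · 23; 3249 = 3² · 19²
gcd takes min exponent of each prime: 3² = 9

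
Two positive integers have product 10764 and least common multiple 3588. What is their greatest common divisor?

gcd·lcm = product, so gcd = 10764/3588 = 3.

3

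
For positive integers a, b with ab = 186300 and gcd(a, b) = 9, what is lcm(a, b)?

20700

For any two positive integers, gcd × lcm equals their product. Hence lcm = 186300 / 9 = 20700.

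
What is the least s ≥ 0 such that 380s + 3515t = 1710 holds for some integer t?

23

Euclid: 3515 = 9·380 + 95; 380 = 4·95 + 0 → gcd = 95; 1710 = 95·18.
Back-substitution yields 380·(-9) + 3515·(1) = 95, so one solution is s = -9·18 = -162, t = 1·18 = 18.
Solutions in s differ by 3515/95 = 37; the one in [0, 37) is -162 mod 37 = 23.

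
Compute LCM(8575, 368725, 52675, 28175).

8480675

lcm(8575, 368725) = 8575·368725/gcd = 3161816875/8575 = 368725
lcm(368725, 52675) = 368725·52675/gcd = 19422589375/52675 = 368725
lcm(368725, 28175) = 368725·28175/gcd = 10388826875/1225 = 8480675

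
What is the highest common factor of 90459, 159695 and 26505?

19

90459 = 3² · 19 · 23²; 159695 = 5 · 19 · 41²; 26505 = 3² · 5 · 19 · 31
gcd takes min exponent of each prime: 19 = 19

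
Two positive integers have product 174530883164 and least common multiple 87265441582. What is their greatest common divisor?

2

gcd·lcm = product, so gcd = 174530883164/87265441582 = 2.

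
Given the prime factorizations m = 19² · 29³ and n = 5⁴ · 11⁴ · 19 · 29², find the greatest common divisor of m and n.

15979

min exponent per shared prime: 19 · 29² = 15979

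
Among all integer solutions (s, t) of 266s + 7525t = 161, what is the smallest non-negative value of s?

gcd(266, 7525) = 7 (Euclid: 7525 = 28·266 + 77; 266 = 3·77 + 35; 77 = 2·35 + 7; 35 = 5·7 + 0), and 7 | 161.
Extended Euclid: 266·(-198) + 7525·(7) = 7. Scale by 23: s₀ = -4554.
General solution s = s₀ + 1075k; reducing mod 1075 gives s = 821 (and t = -29).

821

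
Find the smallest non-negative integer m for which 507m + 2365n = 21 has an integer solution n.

98

Euclid: 2365 = 4·507 + 337; 507 = 1·337 + 170; 337 = 1·170 + 167; 170 = 1·167 + 3; 167 = 55·3 + 2; 3 = 1·2 + 1; 2 = 2·1 + 0 → gcd = 1; 21 = 1·21.
Back-substitution yields 507·(793) + 2365·(-170) = 1, so one solution is m = 793·21 = 16653, n = -170·21 = -3570.
Solutions in m differ by 2365/1 = 2365; the one in [0, 2365) is 16653 mod 2365 = 98.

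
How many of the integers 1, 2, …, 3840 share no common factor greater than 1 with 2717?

3052

2717 = 11·13·19. Inclusion–exclusion on these primes:
3840 − ⌊3840/11⌋ − ⌊3840/13⌋ − ⌊3840/19⌋ + ⌊3840/143⌋ + ⌊3840/209⌋ + ⌊3840/247⌋ − ⌊3840/2717⌋ = 3052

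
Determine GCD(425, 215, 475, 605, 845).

5

425 = 5² · 17; 215 = 5 · 43; 475 = 5² · 19; 605 = 5 · 11²; 845 = 5 · 13²
gcd takes min exponent of each prime: 5 = 5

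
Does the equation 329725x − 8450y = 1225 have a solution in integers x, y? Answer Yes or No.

gcd(329725, 8450): 329725 = 39·8450 + 175; 8450 = 48·175 + 50; 175 = 3·50 + 25; 50 = 2·25 + 0 → 25
25 divides 1225, so a solution exists.

Yes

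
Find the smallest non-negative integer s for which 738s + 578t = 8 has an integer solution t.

159

gcd(738, 578) = 2 (Euclid: 738 = 1·578 + 160; 578 = 3·160 + 98; 160 = 1·98 + 62; 98 = 1·62 + 36; 62 = 1·36 + 26; 36 = 1·26 + 10; 26 = 2·10 + 6; 10 = 1·6 + 4; 6 = 1·4 + 2; 4 = 2·2 + 0), and 2 | 8.
Extended Euclid: 738·(112) + 578·(-143) = 2. Scale by 4: s₀ = 448.
General solution s = s₀ + 289k; reducing mod 289 gives s = 159 (and t = -203).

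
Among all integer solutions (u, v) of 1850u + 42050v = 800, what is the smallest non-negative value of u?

205

Euclid: 42050 = 22·1850 + 1350; 1850 = 1·1350 + 500; 1350 = 2·500 + 350; 500 = 1·350 + 150; 350 = 2·150 + 50; 150 = 3·50 + 0 → gcd = 50; 800 = 50·16.
Back-substitution yields 1850·(-250) + 42050·(11) = 50, so one solution is u = -250·16 = -4000, v = 11·16 = 176.
Solutions in u differ by 42050/50 = 841; the one in [0, 841) is -4000 mod 841 = 205.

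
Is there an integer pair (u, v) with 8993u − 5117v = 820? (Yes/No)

No

gcd(8993, 5117): 8993 = 1·5117 + 3876; 5117 = 1·3876 + 1241; 3876 = 3·1241 + 153; 1241 = 8·153 + 17; 153 = 9·17 + 0 → 17
17 does not divide 820, so a solution does not exist.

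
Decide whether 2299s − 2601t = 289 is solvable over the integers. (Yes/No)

By Bézout, 2299s − 2601t = 289 has integer solutions iff gcd(2299, 2601) | 289.
Euclid: 2601 = 1·2299 + 302; 2299 = 7·302 + 185; 302 = 1·185 + 117; 185 = 1·117 + 68; 117 = 1·68 + 49; 68 = 1·49 + 19; 49 = 2·19 + 11; 19 = 1·11 + 8; 11 = 1·8 + 3; 8 = 2·3 + 2; 3 = 1·2 + 1; 2 = 2·1 + 0. gcd = 1; 289 mod 1 = 0. Yes.

Yes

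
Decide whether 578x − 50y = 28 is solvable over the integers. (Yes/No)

gcd(578, 50): 578 = 11·50 + 28; 50 = 1·28 + 22; 28 = 1·22 + 6; 22 = 3·6 + 4; 6 = 1·4 + 2; 4 = 2·2 + 0 → 2
2 divides 28, so a solution exists.

Yes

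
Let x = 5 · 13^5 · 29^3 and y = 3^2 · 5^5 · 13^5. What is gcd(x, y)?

1856465

min exponent per shared prime: 5 · 13^5 = 1856465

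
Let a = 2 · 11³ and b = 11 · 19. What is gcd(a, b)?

11

min exponent per shared prime: 11 = 11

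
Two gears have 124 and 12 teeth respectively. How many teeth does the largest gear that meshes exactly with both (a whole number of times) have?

4

124 = 2² · 31
12 = 2² · 3
Common: 2² = 4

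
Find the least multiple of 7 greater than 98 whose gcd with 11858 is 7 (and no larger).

gcd(k, 11858) = 7 forces 7 | k; write k = 7s. Then gcd(7s, 7·1694) = 7·gcd(s, 1694), so need gcd(s, 1694) = 1.
7s > 98 gives s ≥ 15. The least s ≥ 15 coprime to 1694 is 15, so k = 7·15 = 105.

105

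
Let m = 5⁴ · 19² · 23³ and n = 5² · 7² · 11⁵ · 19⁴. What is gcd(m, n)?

min exponent per shared prime: 5² · 19² = 9025

9025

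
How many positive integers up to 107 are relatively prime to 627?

Prime factors of 627: 3, 11, 19. Count integers ≤ 107 divisible by none of them.
By inclusion–exclusion: 107 − ⌊107/3⌋ − ⌊107/11⌋ − ⌊107/19⌋ + ⌊107/33⌋ + ⌊107/57⌋ + ⌊107/209⌋ − ⌊107/627⌋ = 62.

62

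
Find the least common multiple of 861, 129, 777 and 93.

42465381

861 = 3 · 7 · 41; 129 = 3 · 43; 777 = 3 · 7 · 37; 93 = 3 · 31
lcm takes max exponent of each prime: 3 · 7 · 31 · 37 · 41 · 43 = 42465381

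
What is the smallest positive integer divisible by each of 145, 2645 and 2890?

44335490

145 = 5 · 29; 2645 = 5 · 23²; 2890 = 2 · 5 · 17²
lcm takes max exponent of each prime: 2 · 5 · 17² · 23² · 29 = 44335490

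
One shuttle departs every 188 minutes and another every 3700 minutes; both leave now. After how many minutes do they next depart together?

gcd first: 3700 = 19·188 + 128; 188 = 1·128 + 60; 128 = 2·60 + 8; 60 = 7·8 + 4; 8 = 2·4 + 0 → gcd = 4
lcm = 188·3700/gcd = 695600/4 = 173900

173900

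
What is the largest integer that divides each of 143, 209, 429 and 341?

11

gcd(143, 209): 209 = 1·143 + 66; 143 = 2·66 + 11; 66 = 6·11 + 0 → 11
gcd(11, 429): 429 = 39·11 + 0 → 11
gcd(11, 341): 341 = 31·11 + 0 → 11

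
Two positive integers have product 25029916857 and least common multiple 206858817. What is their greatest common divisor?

121

gcd·lcm = product, so gcd = 25029916857/206858817 = 121.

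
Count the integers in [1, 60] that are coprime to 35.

41

35 = 5·7. Inclusion–exclusion on these primes:
60 − ⌊60/5⌋ − ⌊60/7⌋ + ⌊60/35⌋ = 41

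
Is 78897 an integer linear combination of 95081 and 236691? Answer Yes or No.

Yes

By Bézout, 95081p + 236691q = 78897 has integer solutions iff gcd(95081, 236691) | 78897.
Euclid: 236691 = 2·95081 + 46529; 95081 = 2·46529 + 2023; 46529 = 23·2023 + 0. gcd = 2023; 78897 mod 2023 = 0. Yes.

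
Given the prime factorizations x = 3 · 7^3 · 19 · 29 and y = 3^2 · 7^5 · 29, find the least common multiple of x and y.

max exponent per prime: 3^2 · 7^5 · 19 · 29 = 83345913

83345913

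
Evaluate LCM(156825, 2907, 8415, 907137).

17666493075

156825 = 3² · 5² · 17 · 41; 2907 = 3² · 17 · 19; 8415 = 3² · 5 · 11 · 17; 907137 = 3² · 7² · 11² · 17
lcm takes max exponent of each prime: 3² · 5² · 7² · 11² · 17 · 19 · 41 = 17666493075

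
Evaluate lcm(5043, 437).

2203791

5043 = 3 · 41²; 437 = 19 · 23
max exponents: 3 · 19 · 23 · 41² = 2203791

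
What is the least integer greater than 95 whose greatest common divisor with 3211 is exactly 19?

Multiples of 19 above 95: 19·6, 19·7, … . Need the cofactor coprime to 3211/19 = 169.
Checking s = 6, 7, … the first with gcd(s, 169) = 1 is s = 6, giving 114.

114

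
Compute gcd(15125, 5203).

121

15125 = 5³ · 11²
5203 = 11² · 43
Common: 11² = 121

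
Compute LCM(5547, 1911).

5547 = 3 · 43²; 1911 = 3 · 7² · 13
max exponents: 3 · 7² · 13 · 43² = 3533439

3533439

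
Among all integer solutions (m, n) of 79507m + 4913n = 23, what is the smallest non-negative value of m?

Reduce mod 4913: 79507m ≡ 23 (mod 4913). With g = gcd(79507, 4913) = 1 dividing 23, divide through: 79507m ≡ 23 (mod 4913).
Since gcd(79507, 4913) = 1, m ≡ 23·(79507)⁻¹ ≡ 82 (mod 4913). Smallest non-negative: 82.

82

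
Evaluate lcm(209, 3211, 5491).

10207769

209 = 11 · 19; 3211 = 13² · 19; 5491 = 17² · 19
lcm takes max exponent of each prime: 11 · 13² · 17² · 19 = 10207769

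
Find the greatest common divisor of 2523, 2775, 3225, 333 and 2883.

gcd(2523, 2775): 2775 = 1·2523 + 252; 2523 = 10·252 + 3; 252 = 84·3 + 0 → 3
gcd(3, 3225): 3225 = 1075·3 + 0 → 3
gcd(3, 333): 333 = 111·3 + 0 → 3
gcd(3, 2883): 2883 = 961·3 + 0 → 3

3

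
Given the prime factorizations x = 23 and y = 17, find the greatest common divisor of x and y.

1

min exponent per shared prime: (none) = 1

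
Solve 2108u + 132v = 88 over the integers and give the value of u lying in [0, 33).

Reduce mod 132: 2108u ≡ 88 (mod 132). With g = gcd(2108, 132) = 4 dividing 88, divide through: 527u ≡ 22 (mod 33).
Since gcd(527, 33) = 1, u ≡ 22·(527)⁻¹ ≡ 11 (mod 33). Smallest non-negative: 11.

11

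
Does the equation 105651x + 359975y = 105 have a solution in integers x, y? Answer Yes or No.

By Bézout, 105651x + 359975y = 105 has integer solutions iff gcd(105651, 359975) | 105.
Euclid: 359975 = 3·105651 + 43022; 105651 = 2·43022 + 19607; 43022 = 2·19607 + 3808; 19607 = 5·3808 + 567; 3808 = 6·567 + 406; 567 = 1·406 + 161; 406 = 2·161 + 84; 161 = 1·84 + 77; 84 = 1·77 + 7; 77 = 11·7 + 0. gcd = 7; 105 mod 7 = 0. Yes.

Yes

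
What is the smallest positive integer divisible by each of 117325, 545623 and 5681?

5960931275

117325 = 5² · 13 · 19²; 545623 = 13 · 19 · 47²; 5681 = 13 · 19 · 23
lcm takes max exponent of each prime: 5² · 13 · 19² · 23 · 47² = 5960931275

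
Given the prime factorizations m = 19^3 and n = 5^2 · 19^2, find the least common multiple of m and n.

171475

max exponent per prime: 5^2 · 19^3 = 171475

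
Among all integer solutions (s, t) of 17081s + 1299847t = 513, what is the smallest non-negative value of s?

gcd(17081, 1299847) = 19 (Euclid: 1299847 = 76·17081 + 1691; 17081 = 10·1691 + 171; 1691 = 9·171 + 152; 171 = 1·152 + 19; 152 = 8·19 + 0), and 19 | 513.
Extended Euclid: 17081·(7686) + 1299847·(-101) = 19. Scale by 27: s₀ = 207522.
General solution s = s₀ + 68413k; reducing mod 68413 gives s = 2283 (and t = -30).

2283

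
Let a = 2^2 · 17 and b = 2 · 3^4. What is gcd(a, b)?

min exponent per shared prime: 2 = 2

2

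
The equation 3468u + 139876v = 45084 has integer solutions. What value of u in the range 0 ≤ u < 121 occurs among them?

13

gcd(3468, 139876) = 1156 (Euclid: 139876 = 40·3468 + 1156; 3468 = 3·1156 + 0), and 1156 | 45084.
Extended Euclid: 3468·(-40) + 139876·(1) = 1156. Scale by 39: u₀ = -1560.
General solution u = u₀ + 121t; reducing mod 121 gives u = 13 (and v = 0).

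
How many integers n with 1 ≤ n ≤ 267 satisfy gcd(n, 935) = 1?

183

Prime factors of 935: 5, 11, 17. Count integers ≤ 267 divisible by none of them.
By inclusion–exclusion: 267 − ⌊267/5⌋ − ⌊267/11⌋ − ⌊267/17⌋ + ⌊267/55⌋ + ⌊267/85⌋ + ⌊267/187⌋ − ⌊267/935⌋ = 183.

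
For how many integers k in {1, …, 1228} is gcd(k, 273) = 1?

648

273 = 3·7·13. Inclusion–exclusion on these primes:
1228 − ⌊1228/3⌋ − ⌊1228/7⌋ − ⌊1228/13⌋ + ⌊1228/21⌋ + ⌊1228/39⌋ + ⌊1228/91⌋ − ⌊1228/273⌋ = 648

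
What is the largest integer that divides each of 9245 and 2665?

Euclid: 9245 = 3·2665 + 1250; 2665 = 2·1250 + 165; 1250 = 7·165 + 95; 165 = 1·95 + 70; 95 = 1·70 + 25; 70 = 2·25 + 20; 25 = 1·20 + 5; 20 = 4·5 + 0. Last nonzero remainder: 5.

5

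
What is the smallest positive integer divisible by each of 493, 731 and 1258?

1568726

lcm(493, 731) = 493·731/gcd = 360383/17 = 21199
lcm(21199, 1258) = 21199·1258/gcd = 26668342/17 = 1568726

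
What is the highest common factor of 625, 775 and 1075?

25

gcd(625, 775): 775 = 1·625 + 150; 625 = 4·150 + 25; 150 = 6·25 + 0 → 25
gcd(25, 1075): 1075 = 43·25 + 0 → 25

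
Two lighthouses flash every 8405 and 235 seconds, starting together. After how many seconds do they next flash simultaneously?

8405 = 5 · 41²; 235 = 5 · 47
max exponents: 5 · 41² · 47 = 395035

395035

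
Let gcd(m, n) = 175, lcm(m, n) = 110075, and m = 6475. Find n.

m·n = gcd·lcm = 175·110075 = 19263125, so n = 19263125/6475 = 2975.

2975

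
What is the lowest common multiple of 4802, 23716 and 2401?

1162084

lcm(4802, 23716) = 4802·23716/gcd = 113884232/98 = 1162084
lcm(1162084, 2401) = 1162084·2401/gcd = 2790163684/2401 = 1162084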